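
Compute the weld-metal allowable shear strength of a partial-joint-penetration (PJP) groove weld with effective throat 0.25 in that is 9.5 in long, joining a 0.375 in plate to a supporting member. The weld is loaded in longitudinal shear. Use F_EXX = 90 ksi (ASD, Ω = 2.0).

Effective throat (given) t_e = 0.25 in.
A_we = 0.25 × 9.5 = 2.375 in².
F_nw = 0.6 F_EXX = 54 ksi.
R_n/Ω = (54 × 2.375) / 2.0 = 64.12 kip.

R_n/Ω ≈ 64.1 kip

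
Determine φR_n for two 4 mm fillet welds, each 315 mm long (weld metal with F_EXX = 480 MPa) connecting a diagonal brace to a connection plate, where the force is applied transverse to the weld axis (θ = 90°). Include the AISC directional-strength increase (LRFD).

t_e = 0.707 × 4 = 2.828 mm; A_we = 2.828 × 630 = 1782 mm².
Directional factor: 1.0 + 0.5 sin^1.5(90°) = 1.5.
F_nw = 0.6 × 480 × 1.5 = 432 MPa.
φR_n = 0.75 × 432 × 1782 × 10⁻³ = 577.3 kN.

φR_n ≈ 577 kN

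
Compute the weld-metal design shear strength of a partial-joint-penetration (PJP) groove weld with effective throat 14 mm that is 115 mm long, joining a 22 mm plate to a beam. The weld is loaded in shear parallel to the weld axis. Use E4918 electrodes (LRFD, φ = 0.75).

E49XX → F_EXX = 490 MPa.
Effective throat (given) t_e = 14 mm.
A_we = 14 × 115 = 1610 mm².
F_nw = 0.6 F_EXX = 294 MPa.
φR_n = 0.75 × 294 × 1610 × 10⁻³ = 355 kN.

φR_n ≈ 355 kN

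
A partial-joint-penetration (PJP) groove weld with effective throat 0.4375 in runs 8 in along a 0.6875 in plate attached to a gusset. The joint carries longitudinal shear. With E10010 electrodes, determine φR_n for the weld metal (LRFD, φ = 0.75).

E100XX → F_EXX = 100 ksi.
Effective throat (given) t_e = 0.4375 in.
A_we = 0.4375 × 8 = 3.5 in².
F_nw = 0.6 F_EXX = 60 ksi.
φR_n = 0.75 × 60 × 3.5 = 157.5 kip.

φR_n ≈ 158 kip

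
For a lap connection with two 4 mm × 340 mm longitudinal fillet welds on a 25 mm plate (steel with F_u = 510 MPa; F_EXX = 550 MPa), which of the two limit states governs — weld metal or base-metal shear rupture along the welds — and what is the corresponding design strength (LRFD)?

φR_n ≈ 476 kN (weld metal governs)

t_e = 0.707 × 4 = 2.828 mm; L = 680 mm.
Weld metal: φR_n = 0.75 × 0.6 × 550 × 2.828 × 680 × 10⁻³ = 476 kN.
Base metal (shear rupture): φR_n = 0.75 × 0.6 × 510 × 25 × 680 × 10⁻³ = 3902 kN.
Governing: weld metal.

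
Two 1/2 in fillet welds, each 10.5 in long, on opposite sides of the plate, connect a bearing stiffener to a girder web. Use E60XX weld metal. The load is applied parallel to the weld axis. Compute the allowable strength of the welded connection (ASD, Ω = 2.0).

E60XX → F_EXX = 60 ksi.
Effective throat t_e = 0.707 × 0.5 = 0.3535 in.
Total length L = 21 in; A_we = 0.3535 × 21 = 7.423 in².
F_nw = 0.6 F_EXX = 0.6 × 60 = 36 ksi.
R_n = 36 × 7.423 = 267.2 kips; R_n/Ω = 267.2/2.0 = 133.6 kips.

R_n/Ω ≈ 134 kips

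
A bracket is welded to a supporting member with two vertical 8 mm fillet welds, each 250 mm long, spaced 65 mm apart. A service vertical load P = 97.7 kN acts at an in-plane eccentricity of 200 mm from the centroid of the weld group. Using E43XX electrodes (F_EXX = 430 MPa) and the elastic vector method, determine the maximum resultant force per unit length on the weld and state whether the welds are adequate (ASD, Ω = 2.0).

Total weld length L_w = 500 mm. Treat welds as unit-width lines.
Polar moment about centroid: J = 2[d³/12 + d(b/2)²] = 2[250³/12 + 250×32.5²] = 3132000 mm³.
Direct shear f_v = P/L_w = 97.7×10³ / 500 = 195.4 N/mm (vertical).
Torsion M = P·e = 97.7×10³ × 200 = 19540000 N·mm.
Critical point at (x, y) = (32.5, 125) from centroid. f_tx = M·y/J = 779.8 N/mm; f_ty = M·x/J = 202.7 N/mm.
Resultant f_max = √[f_tx² + (f_v + f_ty)²] = √[779.8² + (195.4 + 202.7)²] = 875.5 N/mm.
Capacity per unit length: r_n/Ω = (1/2.0) × 0.6 × 430 × (0.707 × 8) = 729.6 N/mm.
875.5 > 729.6 → NOT adequate.

f_max ≈ 876 N/mm; NOT adequate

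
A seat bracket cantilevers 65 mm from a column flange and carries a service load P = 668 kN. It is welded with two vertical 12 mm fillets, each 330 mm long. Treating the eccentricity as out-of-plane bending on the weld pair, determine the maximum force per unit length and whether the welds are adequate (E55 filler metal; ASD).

E55XX → F_EXX = 550 MPa.
L_w = 2 × 330 = 660 mm; section modulus (unit throat) S = 2 × L²/6 = 36300 mm².
Direct shear f_v = P/L_w = 668×10³/660 = 1012 N/mm.
Moment M = P × e = 668×10³ × 65 = 43420000 N·mm; bending f_b = M/S = 1196 N/mm.
f_max = √(f_v² + f_b²) = √(1012² + 1196²) = 1567 N/mm.
r_n/Ω = (1/2.0) × 0.6 × 550 × (0.707 × 12) = 1400 N/mm → NOT adequate.

f_max ≈ 1570 N/mm; NOT adequate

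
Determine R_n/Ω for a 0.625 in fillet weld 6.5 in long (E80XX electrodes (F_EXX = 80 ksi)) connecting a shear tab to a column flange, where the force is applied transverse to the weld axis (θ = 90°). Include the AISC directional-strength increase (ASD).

t_e = 0.707 × 0.625 = 0.4419 in; A_we = 0.4419 × 6.5 = 2.872 in².
Directional factor: 1.0 + 0.5 sin^1.5(90°) = 1.5.
F_nw = 0.6 × 80 × 1.5 = 72 ksi.
R_n/Ω = (72 × 2.872) / 2.0 = 103.4 kip.

R_n/Ω ≈ 103 kip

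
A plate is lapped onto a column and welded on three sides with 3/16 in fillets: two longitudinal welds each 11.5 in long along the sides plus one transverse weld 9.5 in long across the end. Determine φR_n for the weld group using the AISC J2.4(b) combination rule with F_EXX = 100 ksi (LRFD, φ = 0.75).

t_e = 0.707 × 0.1875 = 0.1326 in.
R_nwl = 0.6 × 100 × 0.1326 × 23 = 182.9 kips (longitudinal, 2 welds).
R_nwt = 0.6 × 100 × 0.1326 × 9.5 = 75.56 kips (transverse, base value).
(i) R_nwl + R_nwt = 258.5 kips; (ii) 0.85 R_nwl + 1.5 R_nwt = 268.8 kips.
R_n = max = 268.8 kips [governs: (ii)]; φR_n = 201.6 kips.

φR_n ≈ 202 kips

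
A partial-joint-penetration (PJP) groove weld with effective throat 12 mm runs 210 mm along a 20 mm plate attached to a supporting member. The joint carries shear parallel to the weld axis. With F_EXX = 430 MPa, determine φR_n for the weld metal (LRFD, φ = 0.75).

Effective throat (given) t_e = 12 mm.
A_we = 12 × 210 = 2520 mm².
F_nw = 0.6 F_EXX = 258 MPa.
φR_n = 0.75 × 258 × 2520 × 10⁻³ = 487.6 kN.

φR_n ≈ 488 kN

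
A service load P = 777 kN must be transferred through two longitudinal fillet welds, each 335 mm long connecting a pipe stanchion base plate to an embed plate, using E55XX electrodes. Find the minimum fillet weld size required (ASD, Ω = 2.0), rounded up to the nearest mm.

w = 10 mm

E55XX → F_EXX = 550 MPa.
Total weld length L = 670 mm.
Required throat t_e = P × Ω / (0.6 F_EXX × L) = 777 × 2.0 / (0.6 × 550 × 670 × 10⁻³) = 7.028 mm.
Required leg w = t_e / 0.707 = 9.941 mm → use 10 mm.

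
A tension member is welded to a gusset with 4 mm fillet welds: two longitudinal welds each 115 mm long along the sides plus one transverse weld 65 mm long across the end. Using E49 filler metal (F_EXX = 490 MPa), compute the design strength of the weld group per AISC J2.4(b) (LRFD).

t_e = 0.707 × 4 = 2.828 mm.
R_nwl = 0.6 × 490 × 2.828 × 230 × 10⁻³ = 191.2 kN (longitudinal, 2 welds).
R_nwt = 0.6 × 490 × 2.828 × 65 × 10⁻³ = 54.04 kN (transverse, base value).
(i) R_nwl + R_nwt = 245.3 kN; (ii) 0.85 R_nwl + 1.5 R_nwt = 243.6 kN.
R_n = max = 245.3 kN [governs: (i)]; φR_n = 184 kN.

φR_n ≈ 184 kN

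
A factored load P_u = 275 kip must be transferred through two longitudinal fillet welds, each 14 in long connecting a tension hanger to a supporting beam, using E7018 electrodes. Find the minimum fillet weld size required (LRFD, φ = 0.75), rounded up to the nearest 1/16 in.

E70XX → F_EXX = 70 ksi.
Total weld length L = 28 in.
Required throat t_e = P_u / (φ × 0.6 F_EXX × L) = 275 / (0.75 × 0.6 × 70 × 28) = 0.3118 in.
Required leg w = t_e / 0.707 = 0.441 in → use 1/2 in.

w = 1/2 in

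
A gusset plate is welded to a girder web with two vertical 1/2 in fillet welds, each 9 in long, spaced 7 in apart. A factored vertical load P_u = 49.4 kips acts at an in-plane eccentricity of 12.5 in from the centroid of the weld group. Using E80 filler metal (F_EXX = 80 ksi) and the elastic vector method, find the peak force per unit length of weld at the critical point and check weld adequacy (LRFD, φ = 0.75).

f_max ≈ 12.2 kip/in; adequate

Total weld length L_w = 18 in. Treat welds as unit-width lines.
Polar moment about centroid: J = 2[d³/12 + d(b/2)²] = 2[9³/12 + 9×3.5²] = 342 in³.
Direct shear f_v = P/L_w = 49.4 / 18 = 2.744 kip/in (vertical).
Torsion M = P·e = 49.4 × 12.5 = 617.5 kip·in.
Critical point at (x, y) = (3.5, 4.5) from centroid. f_tx = M·y/J = 8.125 kip/in; f_ty = M·x/J = 6.319 kip/in.
Resultant f_max = √[f_tx² + (f_v + f_ty)²] = √[8.125² + (2.744 + 6.319)²] = 12.17 kip/in.
Capacity per unit length: φr_n = 0.75 × 0.6 × 80 × (0.707 × 0.5) = 12.73 kip/in.
12.17 ≤ 12.73 → adequate.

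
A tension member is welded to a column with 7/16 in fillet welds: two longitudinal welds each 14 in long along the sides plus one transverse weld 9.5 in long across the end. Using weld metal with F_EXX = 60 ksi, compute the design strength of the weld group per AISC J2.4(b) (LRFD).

t_e = 0.707 × 0.4375 = 0.3093 in.
R_nwl = 0.6 × 60 × 0.3093 × 28 = 311.8 kip (longitudinal, 2 welds).
R_nwt = 0.6 × 60 × 0.3093 × 9.5 = 105.8 kip (transverse, base value).
(i) R_nwl + R_nwt = 417.6 kip; (ii) 0.85 R_nwl + 1.5 R_nwt = 423.7 kip.
R_n = max = 423.7 kip [governs: (ii)]; φR_n = 317.8 kip.

φR_n ≈ 318 kip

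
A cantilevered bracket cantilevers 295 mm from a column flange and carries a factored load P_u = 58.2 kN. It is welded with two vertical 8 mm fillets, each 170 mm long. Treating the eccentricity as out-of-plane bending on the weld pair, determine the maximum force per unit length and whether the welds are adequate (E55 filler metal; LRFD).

f_max ≈ 1790 N/mm; NOT adequate

E55XX → F_EXX = 550 MPa.
L_w = 2 × 170 = 340 mm; section modulus (unit throat) S = 2 × L²/6 = 9633 mm².
Direct shear f_v = P/L_w = 58.2×10³/340 = 171.2 N/mm.
Moment M = P × e = 58.2×10³ × 295 = 17169000 N·mm; bending f_b = M/S = 1782 N/mm.
f_max = √(f_v² + f_b²) = √(171.2² + 1782²) = 1790 N/mm.
φr_n = 0.75 × 0.6 × 550 × (0.707 × 8) = 1400 N/mm → NOT adequate.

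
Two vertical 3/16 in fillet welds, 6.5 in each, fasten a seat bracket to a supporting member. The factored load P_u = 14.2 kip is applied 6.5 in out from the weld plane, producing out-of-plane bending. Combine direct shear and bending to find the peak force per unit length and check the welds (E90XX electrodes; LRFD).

f_max ≈ 6.64 kip/in; NOT adequate

E90XX → F_EXX = 90 ksi.
L_w = 2 × 6.5 = 13 in; section modulus (unit throat) S = 2 × L²/6 = 14.08 in².
Direct shear f_v = P/L_w = 14.2/13 = 1.092 kip/in.
Moment M = P × e = 14.2 × 6.5 = 92.3 kip·in; bending f_b = M/S = 6.554 kip/in.
f_max = √(f_v² + f_b²) = √(1.092² + 6.554²) = 6.644 kip/in.
φr_n = 0.75 × 0.6 × 90 × (0.707 × 0.1875) = 5.369 kip/in → NOT adequate.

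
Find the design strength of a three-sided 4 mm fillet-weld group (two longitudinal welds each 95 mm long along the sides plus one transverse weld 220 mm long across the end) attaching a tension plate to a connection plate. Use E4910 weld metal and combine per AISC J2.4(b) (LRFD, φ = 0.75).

E49XX → F_EXX = 490 MPa.
t_e = 0.707 × 4 = 2.828 mm.
R_nwl = 0.6 × 490 × 2.828 × 190 × 10⁻³ = 158 kN (longitudinal, 2 welds).
R_nwt = 0.6 × 490 × 2.828 × 220 × 10⁻³ = 182.9 kN (transverse, base value).
(i) R_nwl + R_nwt = 340.9 kN; (ii) 0.85 R_nwl + 1.5 R_nwt = 408.6 kN.
R_n = max = 408.6 kN [governs: (ii)]; φR_n = 306.5 kN.

φR_n ≈ 306 kN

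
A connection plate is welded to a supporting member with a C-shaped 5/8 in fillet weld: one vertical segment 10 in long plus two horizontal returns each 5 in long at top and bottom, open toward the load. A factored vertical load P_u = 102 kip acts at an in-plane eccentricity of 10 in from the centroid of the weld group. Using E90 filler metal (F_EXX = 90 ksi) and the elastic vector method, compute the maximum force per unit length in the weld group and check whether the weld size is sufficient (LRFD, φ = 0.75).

Total weld length L_w = 20 in. Treat welds as unit-width lines.
Centroid: x̄ = 2×5×2.5 / 20 = 1.25 in from the vertical weld.
Polar moment about centroid: J = I_x + I_y = [10³/12 + 2×5×5²] + [10×1.25² + 2(5³/12 + 5×1.25²)] = 385.4 in³.
Direct shear f_v = P/L_w = 102 / 20 = 5.1 kip/in (vertical).
Torsion M = P·e = 102 × 10 = 1020 kip·in.
Critical point at (x, y) = (3.75, 5) from centroid. f_tx = M·y/J = 13.23 kip/in; f_ty = M·x/J = 9.924 kip/in.
Resultant f_max = √[f_tx² + (f_v + f_ty)²] = √[13.23² + (5.1 + 9.924)²] = 20.02 kip/in.
Capacity per unit length: φr_n = 0.75 × 0.6 × 90 × (0.707 × 0.625) = 17.9 kip/in.
20.02 > 17.9 → NOT adequate.

f_max ≈ 20 kip/in; NOT adequate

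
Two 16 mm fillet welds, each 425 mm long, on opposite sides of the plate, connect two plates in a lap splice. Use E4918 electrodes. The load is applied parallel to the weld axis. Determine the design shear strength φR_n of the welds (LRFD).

E49XX → F_EXX = 490 MPa.
Effective throat t_e = 0.707 × 16 = 11.31 mm.
Total length L = 850 mm; A_we = 11.31 × 850 = 9615 mm².
F_nw = 0.6 F_EXX = 0.6 × 490 = 294 MPa.
φR_n = 0.75 × 294 × 9615 × 10⁻³ = 2120 kN.

φR_n ≈ 2120 kN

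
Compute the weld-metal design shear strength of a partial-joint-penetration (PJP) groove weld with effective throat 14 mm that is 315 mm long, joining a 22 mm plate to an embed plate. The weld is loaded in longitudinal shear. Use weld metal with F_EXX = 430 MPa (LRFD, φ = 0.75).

φR_n ≈ 853 kN

Effective throat (given) t_e = 14 mm.
A_we = 14 × 315 = 4410 mm².
F_nw = 0.6 F_EXX = 258 MPa.
φR_n = 0.75 × 258 × 4410 × 10⁻³ = 853.3 kN.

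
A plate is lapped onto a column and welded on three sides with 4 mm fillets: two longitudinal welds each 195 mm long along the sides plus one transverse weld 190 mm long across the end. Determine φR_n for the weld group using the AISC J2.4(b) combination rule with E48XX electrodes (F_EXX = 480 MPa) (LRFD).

φR_n ≈ 377 kN

t_e = 0.707 × 4 = 2.828 mm.
R_nwl = 0.6 × 480 × 2.828 × 390 × 10⁻³ = 317.6 kN (longitudinal, 2 welds).
R_nwt = 0.6 × 480 × 2.828 × 190 × 10⁻³ = 154.7 kN (transverse, base value).
(i) R_nwl + R_nwt = 472.4 kN; (ii) 0.85 R_nwl + 1.5 R_nwt = 502.1 kN.
R_n = max = 502.1 kN [governs: (ii)]; φR_n = 376.6 kN.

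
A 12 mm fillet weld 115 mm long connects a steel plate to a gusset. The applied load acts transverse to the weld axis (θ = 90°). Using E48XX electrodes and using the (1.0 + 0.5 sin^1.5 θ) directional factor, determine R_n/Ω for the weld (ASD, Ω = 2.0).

R_n/Ω ≈ 211 kN

E48XX → F_EXX = 480 MPa.
t_e = 0.707 × 12 = 8.484 mm; A_we = 8.484 × 115 = 975.7 mm².
Directional factor: 1.0 + 0.5 sin^1.5(90°) = 1.5.
F_nw = 0.6 × 480 × 1.5 = 432 MPa.
R_n/Ω = (432 × 975.7) / 2.0 × 10⁻³ = 210.7 kN.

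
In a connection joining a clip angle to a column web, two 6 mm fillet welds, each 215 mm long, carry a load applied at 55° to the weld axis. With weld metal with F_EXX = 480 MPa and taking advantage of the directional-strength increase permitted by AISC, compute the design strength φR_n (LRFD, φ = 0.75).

t_e = 0.707 × 6 = 4.242 mm; A_we = 4.242 × 430 = 1824 mm².
Directional factor: 1.0 + 0.5 sin^1.5(55°) = 1.371.
F_nw = 0.6 × 480 × 1.371 = 394.8 MPa.
φR_n = 0.75 × 394.8 × 1824 × 10⁻³ = 540 kN.

φR_n ≈ 540 kN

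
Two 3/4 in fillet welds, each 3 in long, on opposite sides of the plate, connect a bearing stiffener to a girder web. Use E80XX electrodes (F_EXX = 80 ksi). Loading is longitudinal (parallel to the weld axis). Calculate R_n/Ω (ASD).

R_n/Ω ≈ 76.4 kips

Effective throat t_e = 0.707 × 0.75 = 0.5302 in.
Total length L = 6 in; A_we = 0.5302 × 6 = 3.181 in².
F_nw = 0.6 F_EXX = 0.6 × 80 = 48 ksi.
R_n = 48 × 3.181 = 152.7 kips; R_n/Ω = 152.7/2.0 = 76.36 kips.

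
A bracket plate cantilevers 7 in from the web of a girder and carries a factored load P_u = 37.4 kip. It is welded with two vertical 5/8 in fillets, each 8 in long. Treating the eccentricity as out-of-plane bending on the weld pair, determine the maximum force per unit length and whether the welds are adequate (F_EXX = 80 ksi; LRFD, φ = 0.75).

f_max ≈ 12.5 kip/in; adequate

L_w = 2 × 8 = 16 in; section modulus (unit throat) S = 2 × L²/6 = 21.33 in².
Direct shear f_v = P/L_w = 37.4/16 = 2.337 kip/in.
Moment M = P × e = 37.4 × 7 = 261.8 kip·in; bending f_b = M/S = 12.27 kip/in.
f_max = √(f_v² + f_b²) = √(2.337² + 12.27²) = 12.49 kip/in.
φr_n = 0.75 × 0.6 × 80 × (0.707 × 0.625) = 15.91 kip/in → adequate.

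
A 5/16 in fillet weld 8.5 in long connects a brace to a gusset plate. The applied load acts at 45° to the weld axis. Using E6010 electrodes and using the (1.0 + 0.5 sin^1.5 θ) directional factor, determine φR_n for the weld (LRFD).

φR_n ≈ 65.8 kip

E60XX → F_EXX = 60 ksi.
t_e = 0.707 × 0.3125 = 0.2209 in; A_we = 0.2209 × 8.5 = 1.878 in².
Directional factor: 1.0 + 0.5 sin^1.5(45°) = 1.297.
F_nw = 0.6 × 60 × 1.297 = 46.7 ksi.
φR_n = 0.75 × 46.7 × 1.878 = 65.78 kip.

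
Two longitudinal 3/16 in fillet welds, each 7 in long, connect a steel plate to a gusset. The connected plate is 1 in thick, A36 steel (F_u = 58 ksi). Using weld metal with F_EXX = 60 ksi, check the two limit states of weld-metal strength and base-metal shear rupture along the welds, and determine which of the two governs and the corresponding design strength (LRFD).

t_e = 0.707 × 0.1875 = 0.1326 in; L = 14 in.
Weld metal: φR_n = 0.75 × 0.6 × 60 × 0.1326 × 14 = 50.11 kips.
Base metal (shear rupture): φR_n = 0.75 × 0.6 × 58 × 1 × 14 = 365.4 kips.
Governing: weld metal.

φR_n ≈ 50.1 kips (weld metal governs)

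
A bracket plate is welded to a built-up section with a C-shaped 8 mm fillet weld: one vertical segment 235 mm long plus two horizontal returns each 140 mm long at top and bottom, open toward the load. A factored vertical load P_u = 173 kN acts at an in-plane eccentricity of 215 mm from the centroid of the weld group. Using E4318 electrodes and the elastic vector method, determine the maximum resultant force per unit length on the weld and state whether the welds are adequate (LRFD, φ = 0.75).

E43XX → F_EXX = 430 MPa.
Total weld length L_w = 515 mm. Treat welds as unit-width lines.
Centroid: x̄ = 2×140×70 / 515 = 38.06 mm from the vertical weld.
Polar moment about centroid: J = I_x + I_y = [235³/12 + 2×140×117.5²] + [235×38.06² + 2(140³/12 + 140×31.94²)] = 6031000 mm³.
Direct shear f_v = P/L_w = 173×10³ / 515 = 335.9 N/mm (vertical).
Torsion M = P·e = 173×10³ × 215 = 37195000 N·mm.
Critical point at (x, y) = (101.9, 117.5) from centroid. f_tx = M·y/J = 724.7 N/mm; f_ty = M·x/J = 628.7 N/mm.
Resultant f_max = √[f_tx² + (f_v + f_ty)²] = √[724.7² + (335.9 + 628.7)²] = 1207 N/mm.
Capacity per unit length: φr_n = 0.75 × 0.6 × 430 × (0.707 × 8) = 1094 N/mm.
1207 > 1094 → NOT adequate.

f_max ≈ 1210 N/mm; NOT adequate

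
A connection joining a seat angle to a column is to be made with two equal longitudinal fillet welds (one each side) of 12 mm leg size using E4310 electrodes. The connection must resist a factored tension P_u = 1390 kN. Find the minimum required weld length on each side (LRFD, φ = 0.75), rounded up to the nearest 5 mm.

L = 425 mm on each side

E43XX → F_EXX = 430 MPa.
Throat t_e = 0.707 × 12 = 8.484 mm.
φr_n = 0.75 × 0.6 × 430 × 8.484 × 10⁻³ = 1.642 kN/mm.
L_req = P_u / φr_n = 1390 / 1.642 = 846.7 mm total.
Per side: 846.7 / 2 = 423.4 mm.
Round up → use L = 425 mm on each side.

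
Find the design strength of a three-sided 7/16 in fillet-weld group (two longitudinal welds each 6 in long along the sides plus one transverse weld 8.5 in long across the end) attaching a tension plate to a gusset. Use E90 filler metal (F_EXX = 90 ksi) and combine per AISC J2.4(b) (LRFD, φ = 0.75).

φR_n ≈ 287 kips

t_e = 0.707 × 0.4375 = 0.3093 in.
R_nwl = 0.6 × 90 × 0.3093 × 12 = 200.4 kips (longitudinal, 2 welds).
R_nwt = 0.6 × 90 × 0.3093 × 8.5 = 142 kips (transverse, base value).
(i) R_nwl + R_nwt = 342.4 kips; (ii) 0.85 R_nwl + 1.5 R_nwt = 383.3 kips.
R_n = max = 383.3 kips [governs: (ii)]; φR_n = 287.5 kips.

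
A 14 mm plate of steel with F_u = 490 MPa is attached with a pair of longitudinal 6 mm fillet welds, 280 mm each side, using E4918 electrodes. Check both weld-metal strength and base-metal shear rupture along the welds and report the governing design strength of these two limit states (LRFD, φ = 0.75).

E49XX → F_EXX = 490 MPa.
t_e = 0.707 × 6 = 4.242 mm; L = 560 mm.
Weld metal: φR_n = 0.75 × 0.6 × 490 × 4.242 × 560 × 10⁻³ = 523.8 kN.
Base metal (shear rupture): φR_n = 0.75 × 0.6 × 490 × 14 × 560 × 10⁻³ = 1729 kN.
Governing: weld metal.

φR_n ≈ 524 kN (weld metal governs)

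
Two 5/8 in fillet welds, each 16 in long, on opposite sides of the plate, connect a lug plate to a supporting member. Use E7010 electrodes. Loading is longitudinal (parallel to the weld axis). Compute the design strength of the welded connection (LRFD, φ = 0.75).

E70XX → F_EXX = 70 ksi.
Effective throat t_e = 0.707 × 0.625 = 0.4419 in.
Total length L = 32 in; A_we = 0.4419 × 32 = 14.14 in².
F_nw = 0.6 F_EXX = 0.6 × 70 = 42 ksi.
φR_n = 0.75 × 42 × 14.14 = 445.4 kips.

φR_n ≈ 445 kips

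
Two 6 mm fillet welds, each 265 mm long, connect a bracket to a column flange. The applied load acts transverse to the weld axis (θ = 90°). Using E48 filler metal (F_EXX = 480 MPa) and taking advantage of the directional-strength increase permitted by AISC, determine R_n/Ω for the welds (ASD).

R_n/Ω ≈ 486 kN

t_e = 0.707 × 6 = 4.242 mm; A_we = 4.242 × 530 = 2248 mm².
Directional factor: 1.0 + 0.5 sin^1.5(90°) = 1.5.
F_nw = 0.6 × 480 × 1.5 = 432 MPa.
R_n/Ω = (432 × 2248) / 2.0 × 10⁻³ = 485.6 kN.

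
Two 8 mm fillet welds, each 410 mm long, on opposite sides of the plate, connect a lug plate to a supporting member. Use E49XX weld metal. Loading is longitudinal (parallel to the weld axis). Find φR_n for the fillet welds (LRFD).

E49XX → F_EXX = 490 MPa.
Effective throat t_e = 0.707 × 8 = 5.656 mm.
Total length L = 820 mm; A_we = 5.656 × 820 = 4638 mm².
F_nw = 0.6 F_EXX = 0.6 × 490 = 294 MPa.
φR_n = 0.75 × 294 × 4638 × 10⁻³ = 1023 kN.

φR_n ≈ 1020 kN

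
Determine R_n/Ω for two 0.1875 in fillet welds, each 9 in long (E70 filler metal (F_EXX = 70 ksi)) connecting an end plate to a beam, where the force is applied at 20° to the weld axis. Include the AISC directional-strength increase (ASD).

t_e = 0.707 × 0.1875 = 0.1326 in; A_we = 0.1326 × 18 = 2.386 in².
Directional factor: 1.0 + 0.5 sin^1.5(20°) = 1.1.
F_nw = 0.6 × 70 × 1.1 = 46.2 ksi.
R_n/Ω = (46.2 × 2.386) / 2.0 = 55.12 kip.

R_n/Ω ≈ 55.1 kip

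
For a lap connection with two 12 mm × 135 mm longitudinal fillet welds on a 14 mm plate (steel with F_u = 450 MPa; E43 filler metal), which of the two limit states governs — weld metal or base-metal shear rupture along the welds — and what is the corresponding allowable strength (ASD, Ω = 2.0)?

R_n/Ω ≈ 295 kN (weld metal governs)

E43XX → F_EXX = 430 MPa.
t_e = 0.707 × 12 = 8.484 mm; L = 270 mm.
Weld metal: R_n/Ω = (1/2.0) × 0.6 × 430 × 8.484 × 270 × 10⁻³ = 295.5 kN.
Base metal (shear rupture): R_n/Ω = (1/2.0) × 0.6 × 450 × 14 × 270 × 10⁻³ = 510.3 kN.
Governing: weld metal.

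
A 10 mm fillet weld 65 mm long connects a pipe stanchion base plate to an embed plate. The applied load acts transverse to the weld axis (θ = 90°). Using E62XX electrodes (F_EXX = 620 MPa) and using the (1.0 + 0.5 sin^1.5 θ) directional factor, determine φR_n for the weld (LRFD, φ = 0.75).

t_e = 0.707 × 10 = 7.07 mm; A_we = 7.07 × 65 = 459.5 mm².
Directional factor: 1.0 + 0.5 sin^1.5(90°) = 1.5.
F_nw = 0.6 × 620 × 1.5 = 558 MPa.
φR_n = 0.75 × 558 × 459.5 × 10⁻³ = 192.3 kN.

φR_n ≈ 192 kN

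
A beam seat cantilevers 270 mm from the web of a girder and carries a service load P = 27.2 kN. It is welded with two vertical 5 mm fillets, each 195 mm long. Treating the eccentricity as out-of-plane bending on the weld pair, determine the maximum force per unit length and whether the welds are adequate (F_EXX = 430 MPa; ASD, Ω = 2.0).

L_w = 2 × 195 = 390 mm; section modulus (unit throat) S = 2 × L²/6 = 12680 mm².
Direct shear f_v = P/L_w = 27.2×10³/390 = 69.74 N/mm.
Moment M = P × e = 27.2×10³ × 270 = 7344000 N·mm; bending f_b = M/S = 579.4 N/mm.
f_max = √(f_v² + f_b²) = √(69.74² + 579.4²) = 583.6 N/mm.
r_n/Ω = (1/2.0) × 0.6 × 430 × (0.707 × 5) = 456 N/mm → NOT adequate.

f_max ≈ 584 N/mm; NOT adequate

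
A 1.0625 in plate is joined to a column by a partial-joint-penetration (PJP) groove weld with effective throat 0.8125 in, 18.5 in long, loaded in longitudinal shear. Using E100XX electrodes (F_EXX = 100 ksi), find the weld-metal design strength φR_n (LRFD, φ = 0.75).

φR_n ≈ 676 kip

Effective throat (given) t_e = 0.8125 in.
A_we = 0.8125 × 18.5 = 15.03 in².
F_nw = 0.6 F_EXX = 60 ksi.
φR_n = 0.75 × 60 × 15.03 = 676.4 kip.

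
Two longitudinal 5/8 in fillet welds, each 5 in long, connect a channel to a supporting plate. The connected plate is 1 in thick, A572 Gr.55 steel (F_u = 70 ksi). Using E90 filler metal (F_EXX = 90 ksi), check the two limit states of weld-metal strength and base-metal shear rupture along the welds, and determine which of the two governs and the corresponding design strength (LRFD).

φR_n ≈ 179 kip (weld metal governs)

t_e = 0.707 × 0.625 = 0.4419 in; L = 10 in.
Weld metal: φR_n = 0.75 × 0.6 × 90 × 0.4419 × 10 = 179 kip.
Base metal (shear rupture): φR_n = 0.75 × 0.6 × 70 × 1 × 10 = 315 kip.
Governing: weld metal.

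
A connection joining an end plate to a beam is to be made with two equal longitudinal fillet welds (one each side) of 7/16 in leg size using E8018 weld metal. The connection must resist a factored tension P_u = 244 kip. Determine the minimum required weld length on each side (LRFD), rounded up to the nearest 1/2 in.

E80XX → F_EXX = 80 ksi.
Throat t_e = 0.707 × 0.4375 = 0.3093 in.
φr_n = 0.75 × 0.6 × 80 × 0.3093 = 11.14 kip/in.
L_req = P_u / φr_n = 244 / 11.14 = 21.91 in total.
Per side: 21.91 / 2 = 10.96 in.
Round up → use L = 11 in on each side.

L = 11 in on each side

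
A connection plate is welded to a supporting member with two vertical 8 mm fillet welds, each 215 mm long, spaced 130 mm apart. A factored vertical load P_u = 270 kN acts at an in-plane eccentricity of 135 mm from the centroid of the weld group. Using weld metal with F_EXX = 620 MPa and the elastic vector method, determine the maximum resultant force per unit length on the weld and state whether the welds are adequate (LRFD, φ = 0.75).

Total weld length L_w = 430 mm. Treat welds as unit-width lines.
Polar moment about centroid: J = 2[d³/12 + d(b/2)²] = 2[215³/12 + 215×65²] = 3473000 mm³.
Direct shear f_v = P/L_w = 270×10³ / 430 = 627.9 N/mm (vertical).
Torsion M = P·e = 270×10³ × 135 = 36450000 N·mm.
Critical point at (x, y) = (65, 107.5) from centroid. f_tx = M·y/J = 1128 N/mm; f_ty = M·x/J = 682.2 N/mm.
Resultant f_max = √[f_tx² + (f_v + f_ty)²] = √[1128² + (627.9 + 682.2)²] = 1729 N/mm.
Capacity per unit length: φr_n = 0.75 × 0.6 × 620 × (0.707 × 8) = 1578 N/mm.
1729 > 1578 → NOT adequate.

f_max ≈ 1730 N/mm; NOT adequate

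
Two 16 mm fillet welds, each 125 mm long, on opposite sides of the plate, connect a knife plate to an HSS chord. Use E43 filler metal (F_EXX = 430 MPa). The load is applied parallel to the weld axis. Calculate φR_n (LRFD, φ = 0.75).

φR_n ≈ 547 kN

Effective throat t_e = 0.707 × 16 = 11.31 mm.
Total length L = 250 mm; A_we = 11.31 × 250 = 2828 mm².
F_nw = 0.6 F_EXX = 0.6 × 430 = 258 MPa.
φR_n = 0.75 × 258 × 2828 × 10⁻³ = 547.2 kN.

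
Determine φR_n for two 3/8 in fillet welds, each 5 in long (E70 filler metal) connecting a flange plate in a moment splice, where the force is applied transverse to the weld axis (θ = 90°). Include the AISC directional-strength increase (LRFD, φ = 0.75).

E70XX → F_EXX = 70 ksi.
t_e = 0.707 × 0.375 = 0.2651 in; A_we = 0.2651 × 10 = 2.651 in².
Directional factor: 1.0 + 0.5 sin^1.5(90°) = 1.5.
F_nw = 0.6 × 70 × 1.5 = 63 ksi.
φR_n = 0.75 × 63 × 2.651 = 125.3 kips.

φR_n ≈ 125 kips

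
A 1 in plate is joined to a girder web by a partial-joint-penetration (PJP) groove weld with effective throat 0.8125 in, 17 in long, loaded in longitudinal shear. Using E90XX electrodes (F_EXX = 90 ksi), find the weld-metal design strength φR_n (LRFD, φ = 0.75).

Effective throat (given) t_e = 0.8125 in.
A_we = 0.8125 × 17 = 13.81 in².
F_nw = 0.6 F_EXX = 54 ksi.
φR_n = 0.75 × 54 × 13.81 = 559.4 kip.

φR_n ≈ 559 kip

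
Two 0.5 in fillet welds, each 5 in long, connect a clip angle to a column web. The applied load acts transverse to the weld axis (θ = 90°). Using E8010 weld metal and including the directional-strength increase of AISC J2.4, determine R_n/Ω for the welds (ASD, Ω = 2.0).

R_n/Ω ≈ 127 kips

E80XX → F_EXX = 80 ksi.
t_e = 0.707 × 0.5 = 0.3535 in; A_we = 0.3535 × 10 = 3.535 in².
Directional factor: 1.0 + 0.5 sin^1.5(90°) = 1.5.
F_nw = 0.6 × 80 × 1.5 = 72 ksi.
R_n/Ω = (72 × 3.535) / 2.0 = 127.3 kips.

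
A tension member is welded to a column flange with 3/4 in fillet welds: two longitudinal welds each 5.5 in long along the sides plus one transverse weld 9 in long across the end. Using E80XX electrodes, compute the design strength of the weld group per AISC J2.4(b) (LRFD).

φR_n ≈ 436 kip

E80XX → F_EXX = 80 ksi.
t_e = 0.707 × 0.75 = 0.5302 in.
R_nwl = 0.6 × 80 × 0.5302 × 11 = 280 kip (longitudinal, 2 welds).
R_nwt = 0.6 × 80 × 0.5302 × 9 = 229.1 kip (transverse, base value).
(i) R_nwl + R_nwt = 509 kip; (ii) 0.85 R_nwl + 1.5 R_nwt = 581.6 kip.
R_n = max = 581.6 kip [governs: (ii)]; φR_n = 436.2 kip.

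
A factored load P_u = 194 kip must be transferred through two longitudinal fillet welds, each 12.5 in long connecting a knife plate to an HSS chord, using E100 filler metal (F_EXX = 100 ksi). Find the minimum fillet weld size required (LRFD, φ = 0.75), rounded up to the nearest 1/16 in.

w = 1/4 in

Total weld length L = 25 in.
Required throat t_e = P_u / (φ × 0.6 F_EXX × L) = 194 / (0.75 × 0.6 × 100 × 25) = 0.1724 in.
Required leg w = t_e / 0.707 = 0.2439 in → use 1/4 in.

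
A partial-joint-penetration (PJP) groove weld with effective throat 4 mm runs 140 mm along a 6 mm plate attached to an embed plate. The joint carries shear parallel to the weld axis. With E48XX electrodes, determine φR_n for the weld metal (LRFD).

φR_n ≈ 121 kN

E48XX → F_EXX = 480 MPa.
Effective throat (given) t_e = 4 mm.
A_we = 4 × 140 = 560 mm².
F_nw = 0.6 F_EXX = 288 MPa.
φR_n = 0.75 × 288 × 560 × 10⁻³ = 121 kN.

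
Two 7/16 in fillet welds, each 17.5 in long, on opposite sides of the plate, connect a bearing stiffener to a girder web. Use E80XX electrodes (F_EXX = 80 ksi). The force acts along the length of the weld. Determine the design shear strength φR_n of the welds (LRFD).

Effective throat t_e = 0.707 × 0.4375 = 0.3093 in.
Total length L = 35 in; A_we = 0.3093 × 35 = 10.83 in².
F_nw = 0.6 F_EXX = 0.6 × 80 = 48 ksi.
φR_n = 0.75 × 48 × 10.83 = 389.7 kip.

φR_n ≈ 390 kip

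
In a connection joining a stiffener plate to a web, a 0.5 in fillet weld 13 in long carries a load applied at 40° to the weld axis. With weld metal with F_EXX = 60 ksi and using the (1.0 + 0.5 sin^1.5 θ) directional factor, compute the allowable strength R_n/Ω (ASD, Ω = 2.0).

R_n/Ω ≈ 104 kips

t_e = 0.707 × 0.5 = 0.3535 in; A_we = 0.3535 × 13 = 4.595 in².
Directional factor: 1.0 + 0.5 sin^1.5(40°) = 1.258.
F_nw = 0.6 × 60 × 1.258 = 45.28 ksi.
R_n/Ω = (45.28 × 4.595) / 2.0 = 104 kips.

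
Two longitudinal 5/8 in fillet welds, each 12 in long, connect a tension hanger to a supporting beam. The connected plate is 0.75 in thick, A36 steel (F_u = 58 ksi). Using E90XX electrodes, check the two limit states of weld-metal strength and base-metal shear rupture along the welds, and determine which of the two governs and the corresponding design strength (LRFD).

E90XX → F_EXX = 90 ksi.
t_e = 0.707 × 0.625 = 0.4419 in; L = 24 in.
Weld metal: φR_n = 0.75 × 0.6 × 90 × 0.4419 × 24 = 429.5 kips.
Base metal (shear rupture): φR_n = 0.75 × 0.6 × 58 × 0.75 × 24 = 469.8 kips.
Governing: weld metal.

φR_n ≈ 430 kips (weld metal governs)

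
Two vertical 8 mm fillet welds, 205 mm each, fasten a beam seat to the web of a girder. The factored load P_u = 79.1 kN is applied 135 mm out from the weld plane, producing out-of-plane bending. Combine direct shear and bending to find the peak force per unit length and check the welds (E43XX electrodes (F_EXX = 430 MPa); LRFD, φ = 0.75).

f_max ≈ 786 N/mm; adequate

L_w = 2 × 205 = 410 mm; section modulus (unit throat) S = 2 × L²/6 = 14010 mm².
Direct shear f_v = P/L_w = 79.1×10³/410 = 192.9 N/mm.
Moment M = P × e = 79.1×10³ × 135 = 10678000 N·mm; bending f_b = M/S = 762.3 N/mm.
f_max = √(f_v² + f_b²) = √(192.9² + 762.3²) = 786.3 N/mm.
φr_n = 0.75 × 0.6 × 430 × (0.707 × 8) = 1094 N/mm → adequate.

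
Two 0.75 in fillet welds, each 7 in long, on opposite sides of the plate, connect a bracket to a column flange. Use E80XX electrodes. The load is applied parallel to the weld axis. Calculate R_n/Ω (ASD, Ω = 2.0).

R_n/Ω ≈ 178 kips

E80XX → F_EXX = 80 ksi.
Effective throat t_e = 0.707 × 0.75 = 0.5302 in.
Total length L = 14 in; A_we = 0.5302 × 14 = 7.423 in².
F_nw = 0.6 F_EXX = 0.6 × 80 = 48 ksi.
R_n = 48 × 7.423 = 356.3 kips; R_n/Ω = 356.3/2.0 = 178.2 kips.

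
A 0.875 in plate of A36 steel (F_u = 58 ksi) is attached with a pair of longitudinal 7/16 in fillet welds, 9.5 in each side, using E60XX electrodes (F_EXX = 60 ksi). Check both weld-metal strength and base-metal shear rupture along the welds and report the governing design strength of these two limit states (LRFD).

t_e = 0.707 × 0.4375 = 0.3093 in; L = 19 in.
Weld metal: φR_n = 0.75 × 0.6 × 60 × 0.3093 × 19 = 158.7 kips.
Base metal (shear rupture): φR_n = 0.75 × 0.6 × 58 × 0.875 × 19 = 433.9 kips.
Governing: weld metal.

φR_n ≈ 159 kips (weld metal governs)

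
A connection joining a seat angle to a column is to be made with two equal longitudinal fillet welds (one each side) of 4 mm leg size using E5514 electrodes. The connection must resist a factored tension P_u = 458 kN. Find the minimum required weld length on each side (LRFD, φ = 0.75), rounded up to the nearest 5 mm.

L = 330 mm on each side

E55XX → F_EXX = 550 MPa.
Throat t_e = 0.707 × 4 = 2.828 mm.
φr_n = 0.75 × 0.6 × 550 × 2.828 × 10⁻³ = 0.6999 kN/mm.
L_req = P_u / φr_n = 458 / 0.6999 = 654.4 mm total.
Per side: 654.4 / 2 = 327.2 mm.
Round up → use L = 330 mm on each side.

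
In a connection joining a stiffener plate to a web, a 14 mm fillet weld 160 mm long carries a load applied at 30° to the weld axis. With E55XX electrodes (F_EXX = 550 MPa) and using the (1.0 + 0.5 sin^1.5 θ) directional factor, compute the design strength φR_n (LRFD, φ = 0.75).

t_e = 0.707 × 14 = 9.898 mm; A_we = 9.898 × 160 = 1584 mm².
Directional factor: 1.0 + 0.5 sin^1.5(30°) = 1.177.
F_nw = 0.6 × 550 × 1.177 = 388.3 MPa.
φR_n = 0.75 × 388.3 × 1584 × 10⁻³ = 461.3 kN.

φR_n ≈ 461 kN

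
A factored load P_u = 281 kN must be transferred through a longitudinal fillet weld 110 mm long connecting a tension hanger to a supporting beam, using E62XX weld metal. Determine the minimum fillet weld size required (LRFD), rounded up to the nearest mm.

w = 13 mm

E62XX → F_EXX = 620 MPa.
Total weld length L = 110 mm.
Required throat t_e = P_u / (φ × 0.6 F_EXX × L) = 281 / (0.75 × 0.6 × 620 × 110 × 10⁻³) = 9.156 mm.
Required leg w = t_e / 0.707 = 12.95 mm → use 13 mm.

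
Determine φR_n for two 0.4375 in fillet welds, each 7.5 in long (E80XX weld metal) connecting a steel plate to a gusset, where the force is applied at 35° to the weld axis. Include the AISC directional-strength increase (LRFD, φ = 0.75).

φR_n ≈ 203 kip

E80XX → F_EXX = 80 ksi.
t_e = 0.707 × 0.4375 = 0.3093 in; A_we = 0.3093 × 15 = 4.64 in².
Directional factor: 1.0 + 0.5 sin^1.5(35°) = 1.217.
F_nw = 0.6 × 80 × 1.217 = 58.43 ksi.
φR_n = 0.75 × 58.43 × 4.64 = 203.3 kip.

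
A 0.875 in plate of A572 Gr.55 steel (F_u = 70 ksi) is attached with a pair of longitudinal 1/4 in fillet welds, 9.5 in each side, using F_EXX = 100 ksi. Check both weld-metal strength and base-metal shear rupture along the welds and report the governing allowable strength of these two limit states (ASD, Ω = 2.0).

R_n/Ω ≈ 101 kip (weld metal governs)

t_e = 0.707 × 0.25 = 0.1767 in; L = 19 in.
Weld metal: R_n/Ω = (1/2.0) × 0.6 × 100 × 0.1767 × 19 = 100.7 kip.
Base metal (shear rupture): R_n/Ω = (1/2.0) × 0.6 × 70 × 0.875 × 19 = 349.1 kip.
Governing: weld metal.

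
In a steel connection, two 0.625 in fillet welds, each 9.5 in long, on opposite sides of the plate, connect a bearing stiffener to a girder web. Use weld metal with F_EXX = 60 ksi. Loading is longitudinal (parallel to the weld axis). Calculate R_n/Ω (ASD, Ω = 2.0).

R_n/Ω ≈ 151 kips

Effective throat t_e = 0.707 × 0.625 = 0.4419 in.
Total length L = 19 in; A_we = 0.4419 × 19 = 8.396 in².
F_nw = 0.6 F_EXX = 0.6 × 60 = 36 ksi.
R_n = 36 × 8.396 = 302.2 kips; R_n/Ω = 302.2/2.0 = 151.1 kips.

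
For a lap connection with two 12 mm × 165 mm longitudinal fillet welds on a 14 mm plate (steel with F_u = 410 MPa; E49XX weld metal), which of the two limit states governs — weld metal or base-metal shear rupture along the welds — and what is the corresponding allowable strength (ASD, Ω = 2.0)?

R_n/Ω ≈ 412 kN (weld metal governs)

E49XX → F_EXX = 490 MPa.
t_e = 0.707 × 12 = 8.484 mm; L = 330 mm.
Weld metal: R_n/Ω = (1/2.0) × 0.6 × 490 × 8.484 × 330 × 10⁻³ = 411.6 kN.
Base metal (shear rupture): R_n/Ω = (1/2.0) × 0.6 × 410 × 14 × 330 × 10⁻³ = 568.3 kN.
Governing: weld metal.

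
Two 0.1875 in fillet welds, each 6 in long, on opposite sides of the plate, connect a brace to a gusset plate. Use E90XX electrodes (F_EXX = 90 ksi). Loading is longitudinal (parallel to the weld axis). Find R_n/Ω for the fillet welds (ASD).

R_n/Ω ≈ 43 kips

Effective throat t_e = 0.707 × 0.1875 = 0.1326 in.
Total length L = 12 in; A_we = 0.1326 × 12 = 1.591 in².
F_nw = 0.6 F_EXX = 0.6 × 90 = 54 ksi.
R_n = 54 × 1.591 = 85.9 kips; R_n/Ω = 85.9/2.0 = 42.95 kips.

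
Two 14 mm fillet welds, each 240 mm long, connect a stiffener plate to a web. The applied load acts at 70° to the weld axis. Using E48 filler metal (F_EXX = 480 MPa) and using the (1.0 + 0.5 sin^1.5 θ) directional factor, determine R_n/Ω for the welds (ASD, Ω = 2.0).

R_n/Ω ≈ 996 kN

t_e = 0.707 × 14 = 9.898 mm; A_we = 9.898 × 480 = 4751 mm².
Directional factor: 1.0 + 0.5 sin^1.5(70°) = 1.455.
F_nw = 0.6 × 480 × 1.455 = 419.2 MPa.
R_n/Ω = (419.2 × 4751) / 2.0 × 10⁻³ = 995.8 kN.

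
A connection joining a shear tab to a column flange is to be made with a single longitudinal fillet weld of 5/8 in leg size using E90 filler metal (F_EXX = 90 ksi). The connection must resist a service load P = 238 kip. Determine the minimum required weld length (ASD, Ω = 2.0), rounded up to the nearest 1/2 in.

L = 20 in

Throat t_e = 0.707 × 0.625 = 0.4419 in.
r_n/Ω = (0.6 × 90 × 0.4419) / 2.0 = 11.93 kip/in.
L_req = P / (r_n/Ω) = 238 / 11.93 = 19.95 in total.
Round up → use L = 20 in.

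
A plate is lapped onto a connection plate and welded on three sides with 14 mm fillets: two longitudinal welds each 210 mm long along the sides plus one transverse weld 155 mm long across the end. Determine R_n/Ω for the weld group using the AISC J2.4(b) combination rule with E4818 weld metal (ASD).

E48XX → F_EXX = 480 MPa.
t_e = 0.707 × 14 = 9.898 mm.
R_nwl = 0.6 × 480 × 9.898 × 420 × 10⁻³ = 1197 kN (longitudinal, 2 welds).
R_nwt = 0.6 × 480 × 9.898 × 155 × 10⁻³ = 441.8 kN (transverse, base value).
(i) R_nwl + R_nwt = 1639 kN; (ii) 0.85 R_nwl + 1.5 R_nwt = 1680 kN.
R_n = max = 1680 kN [governs: (ii)]; R_n/Ω = 840.2 kN.

R_n/Ω ≈ 840 kN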